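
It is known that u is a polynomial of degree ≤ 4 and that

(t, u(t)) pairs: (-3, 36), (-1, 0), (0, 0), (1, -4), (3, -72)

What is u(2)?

-24

Write u(t) = at^4 + bt³ + ct² + dt + e; the 5 given values yield a linear system in the 5 coefficients.
Solving, the leading coefficient vanishes, and u(t) = -2t³ - 2t².
Then u(2) = -24.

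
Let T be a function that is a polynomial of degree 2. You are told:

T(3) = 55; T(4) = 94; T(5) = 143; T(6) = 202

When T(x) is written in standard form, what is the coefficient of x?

4

First differences: 39, 49, 59. Second differences: 10, 10.
Level-2 differences are constant, so T has degree 2.
Fitting a degree-2 polynomial gives T(x) = 5x² + 4x - 2.
The coefficient of x is 4.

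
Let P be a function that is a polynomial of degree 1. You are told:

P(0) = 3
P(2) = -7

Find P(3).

-12

Write P(t) = at + b; the 2 given values yield a linear system in the 2 coefficients.
Solving, P(t) = -5t + 3.
Then P(3) = -12.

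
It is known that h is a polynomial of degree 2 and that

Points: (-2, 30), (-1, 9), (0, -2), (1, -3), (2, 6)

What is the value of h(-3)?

61

Write h(x) = ax² + bx + c; the 5 given values yield a linear system in the 3 coefficients.
Solving, h(x) = 5x² - 6x - 2.
Then h(-3) = 61.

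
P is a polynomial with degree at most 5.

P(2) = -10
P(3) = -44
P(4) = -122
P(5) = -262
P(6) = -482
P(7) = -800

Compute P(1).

Write P(x) = ax^5 + bx^4 + cx³ + dx² + ex + p; the 6 given values yield a linear system in the 6 coefficients.
Solving, the top 2 coefficients vanish, and P(x) = -3x³ + 5x² - 2x - 2.
Then P(1) = -2.

-2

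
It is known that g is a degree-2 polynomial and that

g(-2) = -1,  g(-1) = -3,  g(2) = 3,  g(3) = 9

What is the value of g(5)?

27

Write g(t) = at² + bt + c; the 4 given values yield a linear system in the 3 coefficients.
Solving, g(t) = t² + t - 3.
Then g(5) = 27.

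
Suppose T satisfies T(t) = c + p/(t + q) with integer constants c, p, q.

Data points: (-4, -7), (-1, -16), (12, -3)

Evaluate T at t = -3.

(T(t) − c)(t + q) = p for each data point; the three points give a linear system in c and q, then p follows.
Solving: c = -4, q = 0, p = 12, so T(t) = -4 + 12/(t + 0).
Then T(-3) = -4 + 12/(-3) = -8.

-8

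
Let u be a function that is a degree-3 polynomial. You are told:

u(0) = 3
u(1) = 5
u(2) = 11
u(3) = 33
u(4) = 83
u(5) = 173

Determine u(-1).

-7

First differences: 2, 6, 22, 50, 90. Second differences: 4, 16, 28, 40. Third differences: 12, 12, 12.
Level-3 differences are constant, so u has degree 3.
Fitting a degree-3 polynomial gives u(k) = 2k³ - 4k² + 4k + 3.
Then u(-1) = -7.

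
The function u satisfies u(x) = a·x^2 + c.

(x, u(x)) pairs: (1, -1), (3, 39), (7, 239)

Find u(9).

399

From u(1) = -1 and u(3) = 39: 1a + c = -1 and 9a + c = 39.
Subtracting: 8a = 40, so a = 5; then c = -1 − 5·1 = -6.
So u(x) = 5x² − 6, and u(9) = 399.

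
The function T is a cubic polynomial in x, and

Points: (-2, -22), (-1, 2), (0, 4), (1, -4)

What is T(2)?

-10

Write T(x) = ax³ + bx² + cx + d; the 4 given values yield a linear system in the 4 coefficients.
Solving, T(x) = 2x³ - 5x² - 5x + 4.
Then T(2) = -10.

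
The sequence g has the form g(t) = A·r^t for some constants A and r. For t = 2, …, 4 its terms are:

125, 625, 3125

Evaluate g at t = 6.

Consecutive ratio: 625/125 = 5, and 3125/625 = 5, so r = 5.
Then A·5^2 = 125 gives A = 5, and g(t) = 5·5^t.
g(6) = 5·5^6 = 78125.

78125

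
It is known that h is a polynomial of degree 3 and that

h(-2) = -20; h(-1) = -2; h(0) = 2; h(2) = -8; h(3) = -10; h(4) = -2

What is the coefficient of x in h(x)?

-1

Write h(x) = ax³ + bx² + cx + d; the 6 given values yield a linear system in the 4 coefficients.
Solving, h(x) = x³ - 4x² - x + 2.
The coefficient of x is -1.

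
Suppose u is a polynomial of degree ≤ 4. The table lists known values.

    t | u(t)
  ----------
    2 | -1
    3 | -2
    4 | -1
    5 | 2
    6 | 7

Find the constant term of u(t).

7

First differences: -1, 1, 3, 5. Second differences: 2, 2, 2.
Level-2 differences are constant, so u has degree 2.
Fitting a degree-2 polynomial gives u(t) = t² - 6t + 7.
The constant term is u(0) = 7.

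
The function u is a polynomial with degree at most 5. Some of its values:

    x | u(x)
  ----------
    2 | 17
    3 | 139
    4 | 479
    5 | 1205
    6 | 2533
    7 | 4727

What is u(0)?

-5

Write u(x) = ax^5 + bx^4 + cx³ + dx² + ex + p; the 6 given values yield a linear system in the 6 coefficients.
Solving, the leading coefficient vanishes, and u(x) = 2x^4 - x² - 3x - 5.
The constant term is u(0) = -5.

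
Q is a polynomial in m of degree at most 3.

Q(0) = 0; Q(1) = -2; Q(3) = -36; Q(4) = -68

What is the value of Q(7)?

-224

Write Q(m) = am³ + bm² + cm + d; the 4 given values yield a linear system in the 4 coefficients.
Solving, the leading coefficient vanishes, and Q(m) = -5m² + 3m.
Then Q(7) = -224.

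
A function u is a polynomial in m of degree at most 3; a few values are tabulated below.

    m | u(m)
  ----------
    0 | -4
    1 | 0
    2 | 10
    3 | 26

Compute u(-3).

20

Write u(m) = am³ + bm² + cm + d; the 4 given values yield a linear system in the 4 coefficients.
Solving, the leading coefficient vanishes, and u(m) = 3m² + m - 4.
Then u(-3) = 20.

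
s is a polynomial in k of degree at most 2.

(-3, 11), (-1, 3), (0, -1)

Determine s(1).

Write s(k) = ak² + bk + c; the 3 given values yield a linear system in the 3 coefficients.
Solving, the leading coefficient vanishes, and s(k) = -4k - 1.
Then s(1) = -5.

-5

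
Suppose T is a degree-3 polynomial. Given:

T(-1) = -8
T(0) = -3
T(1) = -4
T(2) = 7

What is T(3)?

Write T(n) = an³ + bn² + cn + d; the 4 given values yield a linear system in the 4 coefficients.
Solving, T(n) = 3n³ - 3n² - n - 3.
Then T(3) = 48.

48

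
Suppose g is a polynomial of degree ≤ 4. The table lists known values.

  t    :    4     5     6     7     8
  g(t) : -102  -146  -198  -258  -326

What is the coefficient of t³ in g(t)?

0

First differences: -44, -52, -60, -68. Second differences: -8, -8, -8.
Level-2 differences are constant, so g has degree 2.
Fitting a degree-2 polynomial gives g(t) = -4t² - 8t - 6.
The coefficient of t³ is 0.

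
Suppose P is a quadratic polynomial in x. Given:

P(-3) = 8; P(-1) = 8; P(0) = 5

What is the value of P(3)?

-16

Write P(x) = ax² + bx + c; the 3 given values yield a linear system in the 3 coefficients.
Solving, P(x) = -x² - 4x + 5.
Then P(3) = -16.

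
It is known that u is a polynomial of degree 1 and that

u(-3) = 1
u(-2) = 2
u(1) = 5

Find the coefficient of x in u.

Write u(x) = ax + b; the 3 given values yield a linear system in the 2 coefficients.
Solving, u(x) = x + 4.
The coefficient of x is 1.

1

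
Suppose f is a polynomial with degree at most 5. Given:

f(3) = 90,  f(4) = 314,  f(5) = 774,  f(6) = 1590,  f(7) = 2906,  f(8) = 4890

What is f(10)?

First differences: 224, 460, 816, 1316, 1984. Second differences: 236, 356, 500, 668. Third differences: 120, 144, 168. Fourth differences: 24, 24.
Level-4 differences are constant, so f has degree 4.
Fitting a degree-4 polynomial gives f(x) = x^4 + 2x³ - 3x² - 4x - 6.
Then f(10) = 11654.

11654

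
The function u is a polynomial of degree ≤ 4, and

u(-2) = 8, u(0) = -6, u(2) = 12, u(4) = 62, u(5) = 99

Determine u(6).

144

Write u(t) = at^4 + bt³ + ct² + dt + e; the 5 given values yield a linear system in the 5 coefficients.
Solving, the top 2 coefficients vanish, and u(t) = 4t² + t - 6.
Then u(6) = 144.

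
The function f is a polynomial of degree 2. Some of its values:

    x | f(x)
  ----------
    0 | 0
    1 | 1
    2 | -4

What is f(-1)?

-7

Write f(x) = ax² + bx + c; the 3 given values yield a linear system in the 3 coefficients.
Solving, f(x) = -3x² + 4x.
Then f(-1) = -7.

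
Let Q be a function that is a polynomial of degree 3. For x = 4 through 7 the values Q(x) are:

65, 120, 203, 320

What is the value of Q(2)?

15

Write Q(x) = ax³ + bx² + cx + d; the 4 given values yield a linear system in the 4 coefficients.
Solving, Q(x) = x³ - x² + 3x + 5.
Then Q(2) = 15.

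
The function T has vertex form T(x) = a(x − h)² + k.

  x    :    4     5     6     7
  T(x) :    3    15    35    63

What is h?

First differences 12, 20, 28; second difference 8 = 2a, so a = 4.
Expanding, the x-coefficient is −2ah = -8h; matching it to the data gives h = 3, and then k = -1.
So T(x) = 4(x − 3)² − 1.
Hence h = 3.

3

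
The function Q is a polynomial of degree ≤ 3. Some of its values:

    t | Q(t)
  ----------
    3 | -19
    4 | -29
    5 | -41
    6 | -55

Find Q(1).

First differences: -10, -12, -14. Second differences: -2, -2.
Level-2 differences are constant, so Q has degree 2.
Fitting a degree-2 polynomial gives Q(t) = -t² - 3t - 1.
Then Q(1) = -5.

-5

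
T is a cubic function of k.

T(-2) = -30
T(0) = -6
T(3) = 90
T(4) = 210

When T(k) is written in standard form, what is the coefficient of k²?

1

Write T(k) = ak³ + bk² + ck + d; the 4 given values yield a linear system in the 4 coefficients.
Solving, T(k) = 3k³ + k² + 2k - 6.
The coefficient of k² is 1.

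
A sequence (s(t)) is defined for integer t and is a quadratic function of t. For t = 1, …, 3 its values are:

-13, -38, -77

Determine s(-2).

-22

Write s(t) = at² + bt + c; the 3 given values yield a linear system in the 3 coefficients.
Solving, s(t) = -7t² - 4t - 2.
Then s(-2) = -22.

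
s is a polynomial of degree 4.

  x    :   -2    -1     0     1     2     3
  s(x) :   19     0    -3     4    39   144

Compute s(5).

852

Write s(x) = ax^4 + bx³ + cx² + dx + e; the 6 given values yield a linear system in the 5 coefficients.
Solving, s(x) = x^4 + x³ + 4x² + x - 3.
Then s(5) = 852.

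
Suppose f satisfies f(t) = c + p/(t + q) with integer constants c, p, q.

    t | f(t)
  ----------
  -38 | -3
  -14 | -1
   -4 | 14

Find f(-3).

32

(f(t) − c)(t + q) = p for each data point; the three points give a linear system in c and q, then p follows.
Solving: c = -4, q = 2, p = -36, so f(t) = -4 − 36/(t + 2).
Then f(-3) = -4 − 36/(-1) = 32.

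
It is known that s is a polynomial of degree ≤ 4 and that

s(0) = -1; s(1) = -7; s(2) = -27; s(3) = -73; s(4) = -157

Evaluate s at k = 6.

-487

Write s(k) = ak^4 + bk³ + ck² + dk + e; the 5 given values yield a linear system in the 5 coefficients.
Solving, the leading coefficient vanishes, and s(k) = -2k³ - k² - 3k - 1.
Then s(6) = -487.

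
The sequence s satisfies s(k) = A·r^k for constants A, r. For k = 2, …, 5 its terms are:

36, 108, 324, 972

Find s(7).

Consecutive ratio: 108/36 = 3, and 324/108 = 3, so r = 3.
Then A·3^2 = 36 gives A = 4, and s(k) = 4·3^k.
s(7) = 4·3^7 = 8748.

8748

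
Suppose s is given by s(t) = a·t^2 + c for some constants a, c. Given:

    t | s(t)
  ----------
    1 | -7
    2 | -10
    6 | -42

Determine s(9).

From s(1) = -7 and s(2) = -10: 1a + c = -7 and 4a + c = -10.
Subtracting: 3a = -3, so a = -1; then c = -7 − (-1)·1 = -6.
So s(t) = -1t² − 6, and s(9) = -87.

-87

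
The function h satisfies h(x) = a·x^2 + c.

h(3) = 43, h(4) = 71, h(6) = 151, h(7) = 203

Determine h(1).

From h(3) = 43 and h(4) = 71: 9a + c = 43 and 16a + c = 71.
Subtracting: 7a = 28, so a = 4; then c = 43 − 4·9 = 7.
So h(x) = 4x² + 7, and h(1) = 11.

11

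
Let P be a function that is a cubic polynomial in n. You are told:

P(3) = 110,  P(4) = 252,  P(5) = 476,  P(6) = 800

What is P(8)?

Write P(n) = an³ + bn² + cn + d; the 4 given values yield a linear system in the 4 coefficients.
Solving, P(n) = 3n³ + 5n² - 4n - 4.
Then P(8) = 1820.

1820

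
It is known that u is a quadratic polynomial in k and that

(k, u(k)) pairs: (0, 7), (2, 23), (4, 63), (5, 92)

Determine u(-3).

Write u(k) = ak² + bk + c; the 4 given values yield a linear system in the 3 coefficients.
Solving, u(k) = 3k² + 2k + 7.
Then u(-3) = 28.

28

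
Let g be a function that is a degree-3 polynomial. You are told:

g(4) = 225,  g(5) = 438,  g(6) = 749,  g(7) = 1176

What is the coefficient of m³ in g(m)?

Write g(m) = am³ + bm² + cm + d; the 4 given values yield a linear system in the 4 coefficients.
Solving, g(m) = 3m³ + 4m² - 6m - 7.
The coefficient of m³ is 3.

3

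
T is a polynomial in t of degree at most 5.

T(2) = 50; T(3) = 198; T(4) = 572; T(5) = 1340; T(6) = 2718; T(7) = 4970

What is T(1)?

Write T(t) = at^5 + bt^4 + ct³ + dt² + et + p; the 6 given values yield a linear system in the 6 coefficients.
Solving, the leading coefficient vanishes, and T(t) = 2t^4 + 3t² + 3t.
Then T(1) = 8.

8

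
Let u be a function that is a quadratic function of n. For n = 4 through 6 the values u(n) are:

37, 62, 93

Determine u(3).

18

Write u(n) = an² + bn + c; the 3 given values yield a linear system in the 3 coefficients.
Solving, u(n) = 3n² - 2n - 3.
Then u(3) = 18.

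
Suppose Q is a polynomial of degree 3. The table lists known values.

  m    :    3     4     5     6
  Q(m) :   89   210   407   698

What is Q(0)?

Write Q(m) = am³ + bm² + cm + d; the 4 given values yield a linear system in the 4 coefficients.
Solving, Q(m) = 3m³ + 2m² - 4m + 2.
The constant term is Q(0) = 2.

2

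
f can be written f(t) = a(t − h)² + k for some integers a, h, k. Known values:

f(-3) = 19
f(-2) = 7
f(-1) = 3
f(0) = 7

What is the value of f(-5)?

67

First differences -12, -4, 4; second difference 8 = 2a, so a = 4.
Expanding, the t-coefficient is −2ah = -8h; matching it to the data gives h = -1, and then k = 3.
So f(t) = 4(t + 1)² + 3.
f(-5) = 4·(-4)² + 3 = 67.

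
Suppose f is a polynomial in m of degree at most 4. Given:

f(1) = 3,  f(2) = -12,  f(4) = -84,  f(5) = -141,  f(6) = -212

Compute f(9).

-509

Write f(m) = am^4 + bm³ + cm² + dm + e; the 5 given values yield a linear system in the 5 coefficients.
Solving, the top 2 coefficients vanish, and f(m) = -7m² + 6m + 4.
Then f(9) = -509.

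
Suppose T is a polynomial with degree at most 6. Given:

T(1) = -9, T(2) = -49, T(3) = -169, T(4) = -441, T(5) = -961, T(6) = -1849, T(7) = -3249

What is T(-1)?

First differences: -40, -120, -272, -520, -888, -1400. Second differences: -80, -152, -248, -368, -512. Third differences: -72, -96, -120, -144. Fourth differences: -24, -24, -24.
Level-4 differences are constant, so T has degree 4.
Fitting a degree-4 polynomial gives T(m) = -m^4 - 2m³ - 3m² - 2m - 1.
Then T(-1) = -1.

-1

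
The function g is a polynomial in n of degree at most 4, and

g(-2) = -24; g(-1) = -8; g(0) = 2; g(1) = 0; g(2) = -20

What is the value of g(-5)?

-48

First differences: 16, 10, -2, -20. Second differences: -6, -12, -18. Third differences: -6, -6.
Level-3 differences are constant, so g has degree 3.
Fitting a degree-3 polynomial gives g(n) = -n³ - 6n² + 5n + 2.
Then g(-5) = -48.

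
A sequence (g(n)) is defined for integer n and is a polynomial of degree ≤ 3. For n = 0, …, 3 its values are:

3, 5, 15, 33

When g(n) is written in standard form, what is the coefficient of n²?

4

First differences: 2, 10, 18. Second differences: 8, 8.
Level-2 differences are constant, so g has degree 2.
Fitting a degree-2 polynomial gives g(n) = 4n² - 2n + 3.
The coefficient of n² is 4.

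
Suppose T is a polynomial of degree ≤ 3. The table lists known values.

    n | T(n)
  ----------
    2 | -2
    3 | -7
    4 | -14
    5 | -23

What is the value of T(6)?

-34

First differences: -5, -7, -9. Second differences: -2, -2.
Level-2 differences are constant, so T has degree 2.
Fitting a degree-2 polynomial gives T(n) = -n² + 2.
Then T(6) = -34.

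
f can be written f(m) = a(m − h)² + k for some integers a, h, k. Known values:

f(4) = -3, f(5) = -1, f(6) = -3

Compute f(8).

-19

First differences 2, -2; second difference -4 = 2a, so a = -2.
Expanding, the m-coefficient is −2ah = 4h; matching it to the data gives h = 5, and then k = -1.
So f(m) = -2(m − 5)² − 1.
f(8) = -2·3² − 1 = -19.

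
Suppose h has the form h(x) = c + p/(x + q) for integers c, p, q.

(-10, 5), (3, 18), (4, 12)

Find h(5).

10

(h(x) − c)(x + q) = p for each data point; the three points give a linear system in c and q, then p follows.
Solving: c = 6, q = -2, p = 12, so h(x) = 6 + 12/(x − 2).
Then h(5) = 6 + 12/3 = 10.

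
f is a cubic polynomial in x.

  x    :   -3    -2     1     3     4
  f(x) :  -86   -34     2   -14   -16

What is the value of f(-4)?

-168

Write f(x) = ax³ + bx² + cx + d; the 5 given values yield a linear system in the 4 coefficients.
Solving, f(x) = x³ - 6x² + 3x + 4.
Then f(-4) = -168.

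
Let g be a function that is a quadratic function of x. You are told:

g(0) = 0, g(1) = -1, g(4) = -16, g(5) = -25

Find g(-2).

-4

Write g(x) = ax² + bx + c; the 4 given values yield a linear system in the 3 coefficients.
Solving, g(x) = -x².
Then g(-2) = -4.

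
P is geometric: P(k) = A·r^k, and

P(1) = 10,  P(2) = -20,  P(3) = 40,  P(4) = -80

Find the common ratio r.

Consecutive ratio: -20/10 = -2, and 40/(-20) = -2, so r = -2.
Then A·(-2)^1 = 10 gives A = -5, and P(k) = -5·(-2)^k.

-2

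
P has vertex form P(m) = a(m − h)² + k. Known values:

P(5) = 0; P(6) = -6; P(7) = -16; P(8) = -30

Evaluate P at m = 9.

First differences -6, -10, -14; second difference -4 = 2a, so a = -2.
Expanding, the m-coefficient is −2ah = 4h; matching it to the data gives h = 4, and then k = 2.
So P(m) = -2(m − 4)² + 2.
P(9) = -2·5² + 2 = -48.

-48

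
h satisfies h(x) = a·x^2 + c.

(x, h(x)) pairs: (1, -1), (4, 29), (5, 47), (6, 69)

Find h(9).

From h(1) = -1 and h(4) = 29: 1a + c = -1 and 16a + c = 29.
Subtracting: 15a = 30, so a = 2; then c = -1 − 2·1 = -3.
So h(x) = 2x² − 3, and h(9) = 159.

159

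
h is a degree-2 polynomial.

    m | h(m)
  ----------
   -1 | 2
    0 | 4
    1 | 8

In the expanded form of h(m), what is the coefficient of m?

Write h(m) = am² + bm + c; the 3 given values yield a linear system in the 3 coefficients.
Solving, h(m) = m² + 3m + 4.
The coefficient of m is 3.

3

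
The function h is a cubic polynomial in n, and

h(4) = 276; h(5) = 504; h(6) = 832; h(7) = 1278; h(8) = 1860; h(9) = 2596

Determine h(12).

5908

Write h(n) = an³ + bn² + cn + d; the 6 given values yield a linear system in the 4 coefficients.
Solving, h(n) = 3n³ + 5n² + 4.
Then h(12) = 5908.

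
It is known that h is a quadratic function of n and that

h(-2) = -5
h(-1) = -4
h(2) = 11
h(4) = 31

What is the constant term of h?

Write h(n) = an² + bn + c; the 4 given values yield a linear system in the 3 coefficients.
Solving, h(n) = n² + 4n - 1.
The constant term is h(0) = -1.

-1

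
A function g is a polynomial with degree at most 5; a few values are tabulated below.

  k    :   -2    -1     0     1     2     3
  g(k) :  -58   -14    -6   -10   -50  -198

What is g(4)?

-574

First differences: 44, 8, -4, -40, -148. Second differences: -36, -12, -36, -108. Third differences: 24, -24, -72. Fourth differences: -48, -48.
Level-4 differences are constant, so g has degree 4.
Fitting a degree-4 polynomial gives g(k) = -2k^4 - 4k² + 2k - 6.
Then g(4) = -574.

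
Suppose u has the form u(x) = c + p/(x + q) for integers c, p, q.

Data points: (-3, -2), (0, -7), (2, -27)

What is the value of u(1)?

(u(x) − c)(x + q) = p for each data point; the three points give a linear system in c and q, then p follows.
Solving: c = 3, q = -3, p = 30, so u(x) = 3 + 30/(x − 3).
Then u(1) = 3 + 30/(-2) = -12.

-12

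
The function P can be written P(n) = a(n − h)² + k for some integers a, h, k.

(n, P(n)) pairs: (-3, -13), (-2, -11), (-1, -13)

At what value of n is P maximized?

First differences 2, -2; second difference -4 = 2a, so a = -2.
Expanding, the n-coefficient is −2ah = 4h; matching it to the data gives h = -2, and then k = -11.
So P(n) = -2(n + 2)² − 11.
Hence h = -2.

-2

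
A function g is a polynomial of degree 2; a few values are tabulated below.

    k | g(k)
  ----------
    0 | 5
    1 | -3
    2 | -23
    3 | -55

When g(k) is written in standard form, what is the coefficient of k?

-2

Write g(k) = ak² + bk + c; the 4 given values yield a linear system in the 3 coefficients.
Solving, g(k) = -6k² - 2k + 5.
The coefficient of k is -2.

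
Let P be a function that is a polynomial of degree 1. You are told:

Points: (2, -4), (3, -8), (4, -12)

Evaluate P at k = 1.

0

First differences: -4, -4.
Level-1 differences are constant, so P has degree 1.
Fitting a degree-1 polynomial gives P(k) = -4k + 4.
Then P(1) = 0.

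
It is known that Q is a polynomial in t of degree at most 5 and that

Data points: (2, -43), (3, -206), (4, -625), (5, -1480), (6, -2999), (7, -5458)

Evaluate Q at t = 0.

-5

First differences: -163, -419, -855, -1519, -2459. Second differences: -256, -436, -664, -940. Third differences: -180, -228, -276. Fourth differences: -48, -48.
Level-4 differences are constant, so Q has degree 4.
Fitting a degree-4 polynomial gives Q(t) = -2t^4 - 2t³ + 5t - 5.
Then Q(0) = -5.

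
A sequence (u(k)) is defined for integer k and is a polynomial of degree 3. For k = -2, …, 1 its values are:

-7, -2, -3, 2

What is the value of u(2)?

25

Write u(k) = ak³ + bk² + ck + d; the 4 given values yield a linear system in the 4 coefficients.
Solving, u(k) = 2k³ + 3k² - 3.
Then u(2) = 25.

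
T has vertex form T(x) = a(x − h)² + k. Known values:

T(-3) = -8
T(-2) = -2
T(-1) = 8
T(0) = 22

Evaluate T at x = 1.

First differences 6, 10, 14; second difference 4 = 2a, so a = 2.
Expanding, the x-coefficient is −2ah = -4h; matching it to the data gives h = -4, and then k = -10.
So T(x) = 2(x + 4)² − 10.
T(1) = 2·5² − 10 = 40.

40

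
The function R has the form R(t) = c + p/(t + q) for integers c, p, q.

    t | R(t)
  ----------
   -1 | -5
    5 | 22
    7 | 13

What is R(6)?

(R(t) − c)(t + q) = p for each data point; the three points give a linear system in c and q, then p follows.
Solving: c = 4, q = -3, p = 36, so R(t) = 4 + 36/(t − 3).
Then R(6) = 4 + 36/3 = 16.

16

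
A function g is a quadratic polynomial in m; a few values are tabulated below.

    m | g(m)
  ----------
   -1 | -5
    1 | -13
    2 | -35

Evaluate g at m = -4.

Write g(m) = am² + bm + c; the 3 given values yield a linear system in the 3 coefficients.
Solving, g(m) = -6m² - 4m - 3.
Then g(-4) = -83.

-83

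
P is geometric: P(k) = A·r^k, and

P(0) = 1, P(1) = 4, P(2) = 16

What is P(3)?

64

Consecutive ratio: 4/1 = 4, and 16/4 = 4, so r = 4.
Then A·4^0 = 1 gives A = 1, and P(k) = 1·4^k.
P(3) = 1·4^3 = 64.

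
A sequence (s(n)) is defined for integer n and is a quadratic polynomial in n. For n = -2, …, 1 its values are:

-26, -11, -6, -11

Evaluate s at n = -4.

First differences: 15, 5, -5. Second differences: -10, -10.
Level-2 differences are constant, so s has degree 2.
Fitting a degree-2 polynomial gives s(n) = -5n² - 6.
Then s(-4) = -86.

-86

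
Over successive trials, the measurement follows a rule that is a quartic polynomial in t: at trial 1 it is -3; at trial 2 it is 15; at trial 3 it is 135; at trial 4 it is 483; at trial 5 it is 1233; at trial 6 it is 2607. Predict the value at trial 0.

3

Write the value at t as s(t).
First differences: 18, 120, 348, 750, 1374. Second differences: 102, 228, 402, 624. Third differences: 126, 174, 222. Fourth differences: 48, 48.
Level-4 differences are constant, so s has degree 4.
Fitting a degree-4 polynomial gives s(t) = 2t^4 + t³ - 5t² - 4t + 3.
Then s(0) = 3.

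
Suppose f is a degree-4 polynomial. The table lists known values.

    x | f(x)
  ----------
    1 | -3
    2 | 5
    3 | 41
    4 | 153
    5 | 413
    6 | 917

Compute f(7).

First differences: 8, 36, 112, 260, 504. Second differences: 28, 76, 148, 244. Third differences: 48, 72, 96. Fourth differences: 24, 24.
Level-4 differences are constant, so f has degree 4.
Extending the table by one column gives the next first difference 868, so f(7) = 917 + 868 = 1785.

1785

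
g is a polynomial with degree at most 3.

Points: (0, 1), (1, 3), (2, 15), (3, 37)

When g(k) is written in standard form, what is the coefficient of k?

-3

First differences: 2, 12, 22. Second differences: 10, 10.
Level-2 differences are constant, so g has degree 2.
Fitting a degree-2 polynomial gives g(k) = 5k² - 3k + 1.
The coefficient of k is -3.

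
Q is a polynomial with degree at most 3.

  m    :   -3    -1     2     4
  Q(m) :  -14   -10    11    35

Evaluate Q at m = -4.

-13

Write Q(m) = am³ + bm² + cm + d; the 4 given values yield a linear system in the 4 coefficients.
Solving, the leading coefficient vanishes, and Q(m) = m² + 6m - 5.
Then Q(-4) = -13.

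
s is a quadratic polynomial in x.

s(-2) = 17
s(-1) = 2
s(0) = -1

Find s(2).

Write s(x) = ax² + bx + c; the 3 given values yield a linear system in the 3 coefficients.
Solving, s(x) = 6x² + 3x - 1.
Then s(2) = 29.

29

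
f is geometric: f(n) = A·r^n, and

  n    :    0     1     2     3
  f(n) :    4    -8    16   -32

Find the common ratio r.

-2

Consecutive ratio: -8/4 = -2, and 16/(-8) = -2, so r = -2.
Then A·(-2)^0 = 4 gives A = 4, and f(n) = 4·(-2)^n.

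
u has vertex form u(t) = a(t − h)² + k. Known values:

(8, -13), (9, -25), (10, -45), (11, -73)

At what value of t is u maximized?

7

First differences -12, -20, -28; second difference -8 = 2a, so a = -4.
Expanding, the t-coefficient is −2ah = 8h; matching it to the data gives h = 7, and then k = -9.
So u(t) = -4(t − 7)² − 9.
Hence h = 7.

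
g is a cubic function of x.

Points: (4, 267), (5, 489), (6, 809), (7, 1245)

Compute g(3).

125

Write g(x) = ax³ + bx² + cx + d; the 4 given values yield a linear system in the 4 coefficients.
Solving, g(x) = 3x³ + 4x² + 3x - 1.
Then g(3) = 125.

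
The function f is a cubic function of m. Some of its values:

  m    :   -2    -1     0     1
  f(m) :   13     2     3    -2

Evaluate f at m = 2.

-31

Write f(m) = am³ + bm² + cm + d; the 4 given values yield a linear system in the 4 coefficients.
Solving, f(m) = -3m³ - 3m² + m + 3.
Then f(2) = -31.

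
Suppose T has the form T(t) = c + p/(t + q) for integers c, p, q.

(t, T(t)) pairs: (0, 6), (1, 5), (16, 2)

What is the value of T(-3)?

21

(T(t) − c)(t + q) = p for each data point; the three points give a linear system in c and q, then p follows.
Solving: c = 1, q = 4, p = 20, so T(t) = 1 + 20/(t + 4).
Then T(-3) = 1 + 20/1 = 21.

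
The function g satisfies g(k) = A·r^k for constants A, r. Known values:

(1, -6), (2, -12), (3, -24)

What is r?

2

Consecutive ratio: -12/(-6) = 2, and -24/(-12) = 2, so r = 2.
Then A·2^1 = -6 gives A = -3, and g(k) = -3·2^k.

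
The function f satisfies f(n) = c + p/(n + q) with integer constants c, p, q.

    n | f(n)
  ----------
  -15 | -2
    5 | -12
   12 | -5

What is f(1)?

(f(n) − c)(n + q) = p for each data point; the three points give a linear system in c and q, then p follows.
Solving: c = -3, q = -3, p = -18, so f(n) = -3 − 18/(n − 3).
Then f(1) = -3 − 18/(-2) = 6.

6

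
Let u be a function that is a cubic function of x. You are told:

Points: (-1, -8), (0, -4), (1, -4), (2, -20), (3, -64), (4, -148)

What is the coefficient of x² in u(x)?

-2

First differences: 4, 0, -16, -44, -84. Second differences: -4, -16, -28, -40. Third differences: -12, -12, -12.
Level-3 differences are constant, so u has degree 3.
Fitting a degree-3 polynomial gives u(x) = -2x³ - 2x² + 4x - 4.
The coefficient of x² is -2.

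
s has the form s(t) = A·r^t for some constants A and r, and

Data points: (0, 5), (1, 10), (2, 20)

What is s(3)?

40

Consecutive ratio: 10/5 = 2, and 20/10 = 2, so r = 2.
Then A·2^0 = 5 gives A = 5, and s(t) = 5·2^t.
s(3) = 5·2^3 = 40.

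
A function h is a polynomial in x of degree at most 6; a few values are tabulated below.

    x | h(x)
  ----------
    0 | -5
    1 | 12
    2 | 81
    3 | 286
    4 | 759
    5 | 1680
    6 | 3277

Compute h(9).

15124

First differences: 17, 69, 205, 473, 921, 1597. Second differences: 52, 136, 268, 448, 676. Third differences: 84, 132, 180, 228. Fourth differences: 48, 48, 48.
Level-4 differences are constant, so h has degree 4.
Fitting a degree-4 polynomial gives h(x) = 2x^4 + 2x³ + 6x² + 7x - 5.
Then h(9) = 15124.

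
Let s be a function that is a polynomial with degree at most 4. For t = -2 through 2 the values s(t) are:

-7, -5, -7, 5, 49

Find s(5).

553

First differences: 2, -2, 12, 44. Second differences: -4, 14, 32. Third differences: 18, 18.
Level-3 differences are constant, so s has degree 3.
Fitting a degree-3 polynomial gives s(t) = 3t³ + 7t² + 2t - 7.
Then s(5) = 553.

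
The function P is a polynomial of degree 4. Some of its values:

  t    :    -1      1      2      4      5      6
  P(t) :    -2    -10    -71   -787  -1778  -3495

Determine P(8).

Write P(t) = at^4 + bt³ + ct² + dt + e; the 6 given values yield a linear system in the 5 coefficients.
Solving, P(t) = -2t^4 - 4t³ - t² - 3.
Then P(8) = -10307.

-10307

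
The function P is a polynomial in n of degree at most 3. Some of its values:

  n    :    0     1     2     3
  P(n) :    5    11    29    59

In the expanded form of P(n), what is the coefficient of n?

First differences: 6, 18, 30. Second differences: 12, 12.
Level-2 differences are constant, so P has degree 2.
Fitting a degree-2 polynomial gives P(n) = 6n² + 5.
The coefficient of n is 0.

0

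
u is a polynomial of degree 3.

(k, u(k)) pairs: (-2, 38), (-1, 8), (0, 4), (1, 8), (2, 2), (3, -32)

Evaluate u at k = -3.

First differences: -30, -4, 4, -6, -34. Second differences: 26, 8, -10, -28. Third differences: -18, -18, -18.
Level-3 differences are constant, so u has degree 3.
Fitting a degree-3 polynomial gives u(k) = -3k³ + 4k² + 3k + 4.
Then u(-3) = 112.

112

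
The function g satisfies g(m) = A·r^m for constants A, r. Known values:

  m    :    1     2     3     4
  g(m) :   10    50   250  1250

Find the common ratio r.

5

Consecutive ratio: 50/10 = 5, and 250/50 = 5, so r = 5.
Then A·5^1 = 10 gives A = 2, and g(m) = 2·5^m.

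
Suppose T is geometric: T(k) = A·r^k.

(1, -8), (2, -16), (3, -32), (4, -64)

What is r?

2

Consecutive ratio: -16/(-8) = 2, and -32/(-16) = 2, so r = 2.
Then A·2^1 = -8 gives A = -4, and T(k) = -4·2^k.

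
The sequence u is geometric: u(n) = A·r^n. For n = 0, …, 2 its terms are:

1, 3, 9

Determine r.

Consecutive ratio: 3/1 = 3, and 9/3 = 3, so r = 3.
Then A·3^0 = 1 gives A = 1, and u(n) = 1·3^n.

3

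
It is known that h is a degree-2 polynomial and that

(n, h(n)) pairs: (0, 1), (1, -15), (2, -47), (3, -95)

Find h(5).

-239

First differences: -16, -32, -48. Second differences: -16, -16.
Level-2 differences are constant, so h has degree 2.
Fitting a degree-2 polynomial gives h(n) = -8n² - 8n + 1.
Then h(5) = -239.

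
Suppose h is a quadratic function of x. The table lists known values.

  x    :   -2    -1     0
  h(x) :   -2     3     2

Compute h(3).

Write h(x) = ax² + bx + c; the 3 given values yield a linear system in the 3 coefficients.
Solving, h(x) = -3x² - 4x + 2.
Then h(3) = -37.

-37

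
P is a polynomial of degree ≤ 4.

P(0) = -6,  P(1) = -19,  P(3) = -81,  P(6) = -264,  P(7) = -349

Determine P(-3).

-39

Write P(n) = an^4 + bn³ + cn² + dn + e; the 5 given values yield a linear system in the 5 coefficients.
Solving, the top 2 coefficients vanish, and P(n) = -6n² - 7n - 6.
Then P(-3) = -39.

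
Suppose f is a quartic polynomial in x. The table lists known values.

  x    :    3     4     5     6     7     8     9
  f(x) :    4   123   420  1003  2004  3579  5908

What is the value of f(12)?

Write f(x) = ax^4 + bx³ + cx² + dx + e; the 7 given values yield a linear system in the 5 coefficients.
Solving, f(x) = x^4 - 8x² - 5.
Then f(12) = 19579.

19579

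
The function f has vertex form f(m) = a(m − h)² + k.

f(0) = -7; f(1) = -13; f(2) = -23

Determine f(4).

First differences -6, -10; second difference -4 = 2a, so a = -2.
Expanding, the m-coefficient is −2ah = 4h; matching it to the data gives h = -1, and then k = -5.
So f(m) = -2(m + 1)² − 5.
f(4) = -2·5² − 5 = -55.

-55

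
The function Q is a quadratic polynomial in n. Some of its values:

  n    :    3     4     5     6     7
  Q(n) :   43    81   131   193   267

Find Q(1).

First differences: 38, 50, 62, 74. Second differences: 12, 12, 12.
Level-2 differences are constant, so Q has degree 2.
Fitting a degree-2 polynomial gives Q(n) = 6n² - 4n + 1.
Then Q(1) = 3.

3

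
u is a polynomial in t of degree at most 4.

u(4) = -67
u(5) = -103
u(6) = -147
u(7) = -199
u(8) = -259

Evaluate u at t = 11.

-487

First differences: -36, -44, -52, -60. Second differences: -8, -8, -8.
Level-2 differences are constant, so u has degree 2.
Fitting a degree-2 polynomial gives u(t) = -4t² - 3.
Then u(11) = -487.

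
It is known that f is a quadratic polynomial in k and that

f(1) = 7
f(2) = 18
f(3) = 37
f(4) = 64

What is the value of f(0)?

First differences: 11, 19, 27. Second differences: 8, 8.
Level-2 differences are constant, so f has degree 2.
Fitting a degree-2 polynomial gives f(k) = 4k² - k + 4.
Then f(0) = 4.

4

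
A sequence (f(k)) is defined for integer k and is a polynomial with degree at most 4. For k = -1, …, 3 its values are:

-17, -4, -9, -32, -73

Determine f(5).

Write f(k) = ak^4 + bk³ + ck² + dk + e; the 5 given values yield a linear system in the 5 coefficients.
Solving, the top 2 coefficients vanish, and f(k) = -9k² + 4k - 4.
Then f(5) = -209.

-209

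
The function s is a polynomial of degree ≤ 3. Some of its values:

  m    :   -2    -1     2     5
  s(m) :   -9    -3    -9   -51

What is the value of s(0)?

-1

Write s(m) = am³ + bm² + cm + d; the 4 given values yield a linear system in the 4 coefficients.
Solving, the leading coefficient vanishes, and s(m) = -2m² - 1.
Then s(0) = -1.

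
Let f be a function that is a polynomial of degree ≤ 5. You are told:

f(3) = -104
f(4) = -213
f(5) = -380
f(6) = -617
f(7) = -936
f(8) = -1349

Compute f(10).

-2505

First differences: -109, -167, -237, -319, -413. Second differences: -58, -70, -82, -94. Third differences: -12, -12, -12.
Level-3 differences are constant, so f has degree 3.
Fitting a degree-3 polynomial gives f(k) = -2k³ - 5k² - 5.
Then f(10) = -2505.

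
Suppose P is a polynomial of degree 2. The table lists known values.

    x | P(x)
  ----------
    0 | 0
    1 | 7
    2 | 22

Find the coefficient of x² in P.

Write P(x) = ax² + bx + c; the 3 given values yield a linear system in the 3 coefficients.
Solving, P(x) = 4x² + 3x.
The coefficient of x² is 4.

4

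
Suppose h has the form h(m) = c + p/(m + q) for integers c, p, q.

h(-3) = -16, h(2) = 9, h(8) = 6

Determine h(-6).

-1

(h(m) − c)(m + q) = p for each data point; the three points give a linear system in c and q, then p follows.
Solving: c = 4, q = 2, p = 20, so h(m) = 4 + 20/(m + 2).
Then h(-6) = 4 + 20/(-4) = -1.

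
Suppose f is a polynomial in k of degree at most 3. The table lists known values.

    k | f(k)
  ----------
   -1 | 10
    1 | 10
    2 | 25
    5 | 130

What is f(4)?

Write f(k) = ak³ + bk² + ck + d; the 4 given values yield a linear system in the 4 coefficients.
Solving, the leading coefficient vanishes, and f(k) = 5k² + 5.
Then f(4) = 85.

85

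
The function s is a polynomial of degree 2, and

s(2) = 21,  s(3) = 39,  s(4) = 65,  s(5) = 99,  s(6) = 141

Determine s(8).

249

First differences: 18, 26, 34, 42. Second differences: 8, 8, 8.
Level-2 differences are constant, so s has degree 2.
Fitting a degree-2 polynomial gives s(x) = 4x² - 2x + 9.
Then s(8) = 249.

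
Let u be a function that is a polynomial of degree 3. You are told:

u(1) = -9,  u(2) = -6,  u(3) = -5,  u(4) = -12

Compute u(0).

Write u(n) = an³ + bn² + cn + d; the 4 given values yield a linear system in the 4 coefficients.
Solving, u(n) = -n³ + 5n² - 5n - 8.
Then u(0) = -8.

-8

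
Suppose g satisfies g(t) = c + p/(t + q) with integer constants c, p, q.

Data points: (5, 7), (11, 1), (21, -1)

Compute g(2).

(g(t) − c)(t + q) = p for each data point; the three points give a linear system in c and q, then p follows.
Solving: c = -3, q = -1, p = 40, so g(t) = -3 + 40/(t − 1).
Then g(2) = -3 + 40/1 = 37.

37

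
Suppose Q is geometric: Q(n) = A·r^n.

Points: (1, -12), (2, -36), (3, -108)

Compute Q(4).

-324

Consecutive ratio: -36/(-12) = 3, and -108/(-36) = 3, so r = 3.
Then A·3^1 = -12 gives A = -4, and Q(n) = -4·3^n.
Q(4) = -4·3^4 = -324.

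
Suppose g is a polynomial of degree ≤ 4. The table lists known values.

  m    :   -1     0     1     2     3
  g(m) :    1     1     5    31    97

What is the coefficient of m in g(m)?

-1

First differences: 0, 4, 26, 66. Second differences: 4, 22, 40. Third differences: 18, 18.
Level-3 differences are constant, so g has degree 3.
Fitting a degree-3 polynomial gives g(m) = 3m³ + 2m² - m + 1.
The coefficient of m is -1.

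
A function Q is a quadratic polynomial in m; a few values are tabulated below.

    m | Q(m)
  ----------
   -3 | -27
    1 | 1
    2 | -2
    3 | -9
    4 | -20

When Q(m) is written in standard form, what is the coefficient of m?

Write Q(m) = am² + bm + c; the 5 given values yield a linear system in the 3 coefficients.
Solving, Q(m) = -2m² + 3m.
The coefficient of m is 3.

3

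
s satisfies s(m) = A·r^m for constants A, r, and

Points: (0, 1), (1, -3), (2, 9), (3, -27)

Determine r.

Consecutive ratio: -3/1 = -3, and 9/(-3) = -3, so r = -3.
Then A·(-3)^0 = 1 gives A = 1, and s(m) = 1·(-3)^m.

-3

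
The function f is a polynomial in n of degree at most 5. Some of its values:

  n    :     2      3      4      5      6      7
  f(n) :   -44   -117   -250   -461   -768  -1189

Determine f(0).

First differences: -73, -133, -211, -307, -421. Second differences: -60, -78, -96, -114. Third differences: -18, -18, -18.
Level-3 differences are constant, so f has degree 3.
Fitting a degree-3 polynomial gives f(n) = -3n³ - 3n² - n - 6.
Then f(0) = -6.

-6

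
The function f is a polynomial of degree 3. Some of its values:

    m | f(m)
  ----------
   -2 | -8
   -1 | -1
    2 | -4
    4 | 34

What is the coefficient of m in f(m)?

Write f(m) = am³ + bm² + cm + d; the 4 given values yield a linear system in the 4 coefficients.
Solving, f(m) = m³ - m² - 3m - 2.
The coefficient of m is -3.

-3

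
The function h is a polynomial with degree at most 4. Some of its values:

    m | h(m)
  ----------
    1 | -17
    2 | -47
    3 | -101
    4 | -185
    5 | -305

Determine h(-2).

First differences: -30, -54, -84, -120. Second differences: -24, -30, -36. Third differences: -6, -6.
Level-3 differences are constant, so h has degree 3.
Fitting a degree-3 polynomial gives h(m) = -m³ - 6m² - 5m - 5.
Then h(-2) = -11.

-11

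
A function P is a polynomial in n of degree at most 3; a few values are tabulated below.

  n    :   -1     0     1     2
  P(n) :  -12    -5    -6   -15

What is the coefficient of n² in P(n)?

First differences: 7, -1, -9. Second differences: -8, -8.
Level-2 differences are constant, so P has degree 2.
Fitting a degree-2 polynomial gives P(n) = -4n² + 3n - 5.
The coefficient of n² is -4.

-4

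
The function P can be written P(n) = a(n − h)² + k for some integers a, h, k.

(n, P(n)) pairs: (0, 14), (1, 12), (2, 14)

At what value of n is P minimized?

1

First differences -2, 2; second difference 4 = 2a, so a = 2.
Expanding, the n-coefficient is −2ah = -4h; matching it to the data gives h = 1, and then k = 12.
So P(n) = 2(n − 1)² + 12.
Hence h = 1.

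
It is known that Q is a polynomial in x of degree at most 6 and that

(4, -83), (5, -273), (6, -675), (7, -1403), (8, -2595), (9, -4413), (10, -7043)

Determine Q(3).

First differences: -190, -402, -728, -1192, -1818, -2630. Second differences: -212, -326, -464, -626, -812. Third differences: -114, -138, -162, -186. Fourth differences: -24, -24, -24.
Level-4 differences are constant, so Q has degree 4.
Fitting a degree-4 polynomial gives Q(x) = -x^4 + 3x³ - 4x - 3.
Then Q(3) = -15.

-15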